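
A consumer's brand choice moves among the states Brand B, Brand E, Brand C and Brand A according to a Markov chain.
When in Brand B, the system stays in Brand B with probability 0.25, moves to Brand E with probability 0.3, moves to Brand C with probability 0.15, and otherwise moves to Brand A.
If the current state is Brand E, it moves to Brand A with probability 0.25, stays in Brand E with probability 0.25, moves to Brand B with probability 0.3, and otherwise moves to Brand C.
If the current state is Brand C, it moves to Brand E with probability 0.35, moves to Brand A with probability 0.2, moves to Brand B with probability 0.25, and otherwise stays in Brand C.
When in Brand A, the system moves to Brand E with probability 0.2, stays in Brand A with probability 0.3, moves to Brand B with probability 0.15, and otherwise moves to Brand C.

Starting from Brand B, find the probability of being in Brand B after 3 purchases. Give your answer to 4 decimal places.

0.2361

Propagate the distribution vector 3 purchases from Brand B.
After 0 purchases: (1.0000, 0.0000, 0.0000, 0.0000)
After 1 purchase: (0.2500, 0.3000, 0.1500, 0.3000)
After 2 purchases: (0.2350, 0.2625, 0.2325, 0.2700)
After 3 purchases: (0.2361, 0.2715, 0.2288, 0.2636)
P(in Brand B after 3 purchases) = 0.2361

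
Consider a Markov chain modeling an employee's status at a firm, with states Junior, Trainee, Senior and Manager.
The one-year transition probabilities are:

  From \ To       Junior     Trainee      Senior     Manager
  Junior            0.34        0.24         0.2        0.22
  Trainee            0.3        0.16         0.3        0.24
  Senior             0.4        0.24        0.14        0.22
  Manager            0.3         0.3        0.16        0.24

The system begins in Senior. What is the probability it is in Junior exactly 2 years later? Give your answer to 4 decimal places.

0.3300

Propagate the distribution vector 2 years from Senior.
After 0 years: (0.0000, 0.0000, 1.0000, 0.0000)
After 1 year: (0.4000, 0.2400, 0.1400, 0.2200)
After 2 years: (0.3300, 0.2340, 0.2068, 0.2292)
P(in Junior after 2 years) = 0.3300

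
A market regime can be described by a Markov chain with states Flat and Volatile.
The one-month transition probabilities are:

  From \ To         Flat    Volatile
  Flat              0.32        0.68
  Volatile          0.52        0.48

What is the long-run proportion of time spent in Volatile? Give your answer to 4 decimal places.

Let the stationary distribution be π with π = πP and π_1 + π_2 = 1.
π_1 = 0.32·π_1 + 0.52·π_2
Solving with the normalization constraint gives π = (0.4333, 0.5667).
So the stationary probability of Volatile is 0.5667.

0.5667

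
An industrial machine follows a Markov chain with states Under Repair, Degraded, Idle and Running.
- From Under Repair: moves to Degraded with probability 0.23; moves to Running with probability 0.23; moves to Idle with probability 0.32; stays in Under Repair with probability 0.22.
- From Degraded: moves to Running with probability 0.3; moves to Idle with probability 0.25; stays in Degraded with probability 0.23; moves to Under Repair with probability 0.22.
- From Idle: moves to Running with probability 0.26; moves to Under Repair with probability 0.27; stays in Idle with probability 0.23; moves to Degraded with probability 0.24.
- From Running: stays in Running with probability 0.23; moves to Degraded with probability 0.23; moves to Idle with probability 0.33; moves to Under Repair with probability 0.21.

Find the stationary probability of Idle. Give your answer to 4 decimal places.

0.2810

Let the stationary distribution be π with π = πP and π_1 + π_2 + π_3 + π_4 = 1.
π_1 = 0.22·π_1 + 0.22·π_2 + 0.27·π_3 + 0.21·π_4
π_2 = 0.23·π_1 + 0.23·π_2 + 0.24·π_3 + 0.23·π_4
π_3 = 0.32·π_1 + 0.25·π_2 + 0.23·π_3 + 0.33·π_4
Solving with the normalization constraint gives π = (0.2315, 0.2328, 0.2810, 0.2547).
So the stationary probability of Idle is 0.2810.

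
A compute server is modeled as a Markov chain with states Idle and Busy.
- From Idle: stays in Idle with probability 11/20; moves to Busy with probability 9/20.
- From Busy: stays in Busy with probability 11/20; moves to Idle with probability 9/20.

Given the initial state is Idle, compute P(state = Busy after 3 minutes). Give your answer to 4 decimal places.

Propagate the distribution vector 3 minutes from Idle.
After 0 minutes: (1.0000, 0.0000)
After 1 minute: (0.5500, 0.4500)
After 2 minutes: (0.5050, 0.4950)
After 3 minutes: (0.5005, 0.4995)
P(in Busy after 3 minutes) = 0.4995

0.4995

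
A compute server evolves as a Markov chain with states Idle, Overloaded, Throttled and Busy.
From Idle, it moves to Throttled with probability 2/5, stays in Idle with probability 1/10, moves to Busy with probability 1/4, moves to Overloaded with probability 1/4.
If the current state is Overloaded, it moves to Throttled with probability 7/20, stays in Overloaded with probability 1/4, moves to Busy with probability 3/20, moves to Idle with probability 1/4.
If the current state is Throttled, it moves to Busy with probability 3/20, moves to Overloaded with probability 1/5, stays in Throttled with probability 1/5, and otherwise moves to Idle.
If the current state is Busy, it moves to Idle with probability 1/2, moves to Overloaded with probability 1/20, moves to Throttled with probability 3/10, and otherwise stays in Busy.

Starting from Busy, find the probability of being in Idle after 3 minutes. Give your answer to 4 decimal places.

Propagate the distribution vector 3 minutes from Busy.
After 0 minutes: (0.0000, 0.0000, 0.0000, 1.0000)
After 1 minute: (0.5000, 0.0500, 0.3000, 0.1500)
After 2 minutes: (0.2725, 0.2050, 0.3225, 0.2000)
After 3 minutes: (0.3236, 0.1939, 0.3053, 0.1773)
P(in Idle after 3 minutes) = 0.3236

0.3236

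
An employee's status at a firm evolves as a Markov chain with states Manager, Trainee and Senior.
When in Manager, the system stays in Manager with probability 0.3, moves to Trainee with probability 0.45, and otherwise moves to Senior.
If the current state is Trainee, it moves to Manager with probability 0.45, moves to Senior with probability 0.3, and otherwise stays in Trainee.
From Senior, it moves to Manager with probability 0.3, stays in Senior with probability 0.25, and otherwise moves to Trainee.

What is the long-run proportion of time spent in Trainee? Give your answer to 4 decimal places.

0.3750

Let the stationary distribution be π with π = πP and π_1 + π_2 + π_3 = 1.
π_1 = 0.3·π_1 + 0.45·π_2 + 0.3·π_3
π_2 = 0.45·π_1 + 0.25·π_2 + 0.45·π_3
Solving with the normalization constraint gives π = (0.3563, 0.3750, 0.2688).
So the stationary probability of Trainee is 0.3750.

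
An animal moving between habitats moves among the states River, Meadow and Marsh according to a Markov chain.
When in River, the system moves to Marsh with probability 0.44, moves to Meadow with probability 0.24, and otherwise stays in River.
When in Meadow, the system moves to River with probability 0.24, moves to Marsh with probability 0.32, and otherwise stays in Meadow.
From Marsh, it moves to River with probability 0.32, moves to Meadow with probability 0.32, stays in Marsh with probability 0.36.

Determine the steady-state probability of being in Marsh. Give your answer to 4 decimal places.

0.3700

Let the stationary distribution be π with π = πP and π_1 + π_2 + π_3 = 1.
π_1 = 0.32·π_1 + 0.24·π_2 + 0.32·π_3
π_2 = 0.24·π_1 + 0.44·π_2 + 0.32·π_3
Solving with the normalization constraint gives π = (0.2930, 0.3370, 0.3700).
So the stationary probability of Marsh is 0.3700.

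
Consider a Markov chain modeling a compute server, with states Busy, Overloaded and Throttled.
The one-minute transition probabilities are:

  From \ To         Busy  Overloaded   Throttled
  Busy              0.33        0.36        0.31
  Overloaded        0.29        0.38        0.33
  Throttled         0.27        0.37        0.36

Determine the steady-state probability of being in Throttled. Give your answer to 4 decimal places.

Let the stationary distribution be π with π = πP and π_1 + π_2 + π_3 = 1.
π_1 = 0.33·π_1 + 0.29·π_2 + 0.27·π_3
π_2 = 0.36·π_1 + 0.38·π_2 + 0.37·π_3
Solving with the normalization constraint gives π = (0.2951, 0.3708, 0.3341).
So the stationary probability of Throttled is 0.3341.

0.3341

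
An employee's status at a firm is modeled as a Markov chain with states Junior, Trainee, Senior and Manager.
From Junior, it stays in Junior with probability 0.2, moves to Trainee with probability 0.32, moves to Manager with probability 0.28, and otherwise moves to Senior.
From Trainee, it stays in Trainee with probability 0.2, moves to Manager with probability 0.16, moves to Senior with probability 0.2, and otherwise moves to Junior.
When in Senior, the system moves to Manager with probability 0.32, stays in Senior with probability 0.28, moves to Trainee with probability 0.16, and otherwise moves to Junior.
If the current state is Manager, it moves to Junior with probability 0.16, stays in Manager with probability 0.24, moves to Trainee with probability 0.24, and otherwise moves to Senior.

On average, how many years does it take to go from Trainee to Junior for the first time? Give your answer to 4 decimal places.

Let t(s) be the expected number of years to first reach Junior from state s, with t(Junior) = 0. Conditioning on the first year:
t(Trainee) = 1 + 0.2·t(Trainee) + 0.2·t(Senior) + 0.16·t(Manager)
t(Senior) = 1 + 0.16·t(Trainee) + 0.28·t(Senior) + 0.32·t(Manager)
t(Manager) = 1 + 0.24·t(Trainee) + 0.36·t(Senior) + 0.24·t(Manager)
Solving: t(Trainee) = 3.0507, t(Senior) = 3.9010, t(Manager) = 4.1270.
Expected years from Trainee to Junior: 3.0507.

3.0507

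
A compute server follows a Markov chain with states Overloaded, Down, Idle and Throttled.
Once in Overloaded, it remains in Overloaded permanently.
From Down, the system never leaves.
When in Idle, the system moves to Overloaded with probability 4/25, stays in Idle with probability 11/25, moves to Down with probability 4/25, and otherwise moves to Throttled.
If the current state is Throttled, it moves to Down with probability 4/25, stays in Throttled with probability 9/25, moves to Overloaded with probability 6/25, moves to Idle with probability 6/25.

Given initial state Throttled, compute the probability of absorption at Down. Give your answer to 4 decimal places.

Let h(s) be the probability of absorption at Down starting from transient state s. Then h(Down) = 1 and h(Overloaded) = 0. By first-step analysis:
h(Idle) = 0.16·0 + 0.16·1 + 0.44·h(Idle) + 0.24·h(Throttled)
h(Throttled) = 0.24·0 + 0.16·1 + 0.24·h(Idle) + 0.36·h(Throttled)
Solving: h(Idle) = 0.4681, h(Throttled) = 0.4255.
Starting from Throttled, the probability is 0.4255.

0.4255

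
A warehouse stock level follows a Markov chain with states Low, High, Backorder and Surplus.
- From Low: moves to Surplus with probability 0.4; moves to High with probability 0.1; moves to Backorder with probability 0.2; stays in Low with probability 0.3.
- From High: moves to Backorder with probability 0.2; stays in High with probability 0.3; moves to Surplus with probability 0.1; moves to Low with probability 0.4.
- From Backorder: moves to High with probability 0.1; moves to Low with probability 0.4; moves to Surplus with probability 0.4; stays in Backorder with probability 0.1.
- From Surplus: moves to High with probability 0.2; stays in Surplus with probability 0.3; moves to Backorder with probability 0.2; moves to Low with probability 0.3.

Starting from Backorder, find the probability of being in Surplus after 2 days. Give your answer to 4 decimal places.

Propagate the distribution vector 2 days from Backorder.
After 0 days: (0.0000, 0.0000, 1.0000, 0.0000)
After 1 day: (0.4000, 0.1000, 0.1000, 0.4000)
After 2 days: (0.3200, 0.1600, 0.1900, 0.3300)
P(in Surplus after 2 days) = 0.3300

0.3300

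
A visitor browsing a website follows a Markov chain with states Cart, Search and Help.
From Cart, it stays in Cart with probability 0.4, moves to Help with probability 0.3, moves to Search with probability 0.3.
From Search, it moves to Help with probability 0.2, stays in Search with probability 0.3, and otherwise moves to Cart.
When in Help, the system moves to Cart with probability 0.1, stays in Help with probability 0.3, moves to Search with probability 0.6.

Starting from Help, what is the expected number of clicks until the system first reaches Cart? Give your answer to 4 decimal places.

3.5135

Let t(s) be the expected number of clicks to first reach Cart from state s, with t(Cart) = 0. Conditioning on the first click:
t(Search) = 1 + 0.3·t(Search) + 0.2·t(Help)
t(Help) = 1 + 0.6·t(Search) + 0.3·t(Help)
Solving: t(Search) = 2.4324, t(Help) = 3.5135.
Expected clicks from Help to Cart: 3.5135.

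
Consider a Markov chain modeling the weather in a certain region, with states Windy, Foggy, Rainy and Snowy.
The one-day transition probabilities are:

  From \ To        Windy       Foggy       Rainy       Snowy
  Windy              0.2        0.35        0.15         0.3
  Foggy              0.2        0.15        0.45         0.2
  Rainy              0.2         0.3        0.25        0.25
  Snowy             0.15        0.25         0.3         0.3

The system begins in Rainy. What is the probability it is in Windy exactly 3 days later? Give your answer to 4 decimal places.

Propagate the distribution vector 3 days from Rainy.
After 0 days: (0.0000, 0.0000, 1.0000, 0.0000)
After 1 day: (0.2000, 0.3000, 0.2500, 0.2500)
After 2 days: (0.1875, 0.2525, 0.3025, 0.2575)
After 3 days: (0.1871, 0.2586, 0.2946, 0.2596)
P(in Windy after 3 days) = 0.1871

0.1871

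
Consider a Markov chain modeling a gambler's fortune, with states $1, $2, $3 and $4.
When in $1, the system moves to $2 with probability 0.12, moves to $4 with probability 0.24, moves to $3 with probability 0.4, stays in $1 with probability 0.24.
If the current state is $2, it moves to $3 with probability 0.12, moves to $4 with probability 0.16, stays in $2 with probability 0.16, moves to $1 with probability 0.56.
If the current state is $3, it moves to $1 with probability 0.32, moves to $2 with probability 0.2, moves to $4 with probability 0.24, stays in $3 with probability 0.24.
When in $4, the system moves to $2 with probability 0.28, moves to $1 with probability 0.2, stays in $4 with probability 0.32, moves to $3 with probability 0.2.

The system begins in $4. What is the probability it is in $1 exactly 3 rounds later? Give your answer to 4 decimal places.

Propagate the distribution vector 3 rounds from $4.
After 0 rounds: (0.0000, 0.0000, 0.0000, 1.0000)
After 1 round: (0.2000, 0.2800, 0.2000, 0.3200)
After 2 rounds: (0.3328, 0.1984, 0.2256, 0.2432)
After 3 rounds: (0.3118, 0.1849, 0.2597, 0.2436)
P(in $1 after 3 rounds) = 0.3118

0.3118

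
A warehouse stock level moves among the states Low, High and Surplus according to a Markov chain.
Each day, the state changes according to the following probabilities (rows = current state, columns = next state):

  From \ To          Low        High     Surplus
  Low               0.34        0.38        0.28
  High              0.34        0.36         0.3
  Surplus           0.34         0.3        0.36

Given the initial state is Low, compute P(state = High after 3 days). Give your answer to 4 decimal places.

0.3482

Propagate the distribution vector 3 days from Low.
After 0 days: (1.0000, 0.0000, 0.0000)
After 1 day: (0.3400, 0.3800, 0.2800)
After 2 days: (0.3400, 0.3500, 0.3100)
After 3 days: (0.3400, 0.3482, 0.3118)
P(in High after 3 days) = 0.3482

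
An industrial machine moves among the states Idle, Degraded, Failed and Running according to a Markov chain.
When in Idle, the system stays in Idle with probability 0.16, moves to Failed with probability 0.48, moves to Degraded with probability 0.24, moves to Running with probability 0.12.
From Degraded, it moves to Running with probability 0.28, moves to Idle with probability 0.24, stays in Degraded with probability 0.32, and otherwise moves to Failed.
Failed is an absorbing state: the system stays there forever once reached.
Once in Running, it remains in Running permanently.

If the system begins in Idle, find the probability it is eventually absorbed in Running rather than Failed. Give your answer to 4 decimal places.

0.2897

Let h(s) be the probability of absorption at Running starting from transient state s. Then h(Running) = 1 and h(Failed) = 0. By first-step analysis:
h(Idle) = 0.16·h(Idle) + 0.24·h(Degraded) + 0.48·0 + 0.12·1
h(Degraded) = 0.24·h(Idle) + 0.32·h(Degraded) + 0.16·0 + 0.28·1
Solving: h(Idle) = 0.2897, h(Degraded) = 0.5140.
Starting from Idle, the probability is 0.2897.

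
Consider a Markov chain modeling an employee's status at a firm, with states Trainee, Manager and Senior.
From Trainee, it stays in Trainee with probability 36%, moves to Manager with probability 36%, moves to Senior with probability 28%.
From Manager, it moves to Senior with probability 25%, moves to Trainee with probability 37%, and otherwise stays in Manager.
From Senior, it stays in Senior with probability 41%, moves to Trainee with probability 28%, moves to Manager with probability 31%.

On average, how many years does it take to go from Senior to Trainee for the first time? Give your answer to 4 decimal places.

Let t(s) be the expected number of years to first reach Trainee from state s, with t(Trainee) = 0. Conditioning on the first year:
t(Manager) = 1 + 0.38·t(Manager) + 0.25·t(Senior)
t(Senior) = 1 + 0.31·t(Manager) + 0.41·t(Senior)
Solving: t(Manager) = 2.9136, t(Senior) = 3.2258.
Expected years from Senior to Trainee: 3.2258.

3.2258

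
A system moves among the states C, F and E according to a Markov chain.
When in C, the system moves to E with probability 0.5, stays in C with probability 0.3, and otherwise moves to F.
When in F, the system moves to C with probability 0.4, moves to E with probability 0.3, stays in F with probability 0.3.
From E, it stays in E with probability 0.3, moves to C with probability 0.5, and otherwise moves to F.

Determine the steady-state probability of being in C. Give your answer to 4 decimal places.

0.3981

Let the stationary distribution be π with π = πP and π_1 + π_2 + π_3 = 1.
π_1 = 0.3·π_1 + 0.4·π_2 + 0.5·π_3
π_2 = 0.2·π_1 + 0.3·π_2 + 0.2·π_3
Solving with the normalization constraint gives π = (0.3981, 0.2222, 0.3796).
So the stationary probability of C is 0.3981.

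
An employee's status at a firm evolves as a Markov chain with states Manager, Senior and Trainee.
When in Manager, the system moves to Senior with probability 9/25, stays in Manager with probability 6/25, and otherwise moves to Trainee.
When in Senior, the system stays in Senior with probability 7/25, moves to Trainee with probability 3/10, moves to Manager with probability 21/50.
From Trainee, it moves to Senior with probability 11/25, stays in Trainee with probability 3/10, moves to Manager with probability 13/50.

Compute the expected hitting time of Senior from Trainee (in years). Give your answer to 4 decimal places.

2.3832

Let t(s) be the expected number of years to first reach Senior from state s, with t(Senior) = 0. Conditioning on the first year:
t(Manager) = 1 + 0.24·t(Manager) + 0.4·t(Trainee)
t(Trainee) = 1 + 0.26·t(Manager) + 0.3·t(Trainee)
Solving: t(Manager) = 2.5701, t(Trainee) = 2.3832.
Expected years from Trainee to Senior: 2.3832.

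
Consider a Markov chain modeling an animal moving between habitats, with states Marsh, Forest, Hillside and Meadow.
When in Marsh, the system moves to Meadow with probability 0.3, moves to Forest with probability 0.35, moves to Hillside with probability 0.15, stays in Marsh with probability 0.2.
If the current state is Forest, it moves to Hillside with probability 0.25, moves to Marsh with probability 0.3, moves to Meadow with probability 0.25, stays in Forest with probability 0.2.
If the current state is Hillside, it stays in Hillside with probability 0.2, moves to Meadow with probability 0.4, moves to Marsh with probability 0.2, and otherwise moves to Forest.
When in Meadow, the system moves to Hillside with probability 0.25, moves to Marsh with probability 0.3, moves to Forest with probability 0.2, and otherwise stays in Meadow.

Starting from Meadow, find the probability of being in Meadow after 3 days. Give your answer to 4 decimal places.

0.2934

Propagate the distribution vector 3 days from Meadow.
After 0 days: (0.0000, 0.0000, 0.0000, 1.0000)
After 1 day: (0.3000, 0.2000, 0.2500, 0.2500)
After 2 days: (0.2450, 0.2450, 0.2075, 0.3025)
After 3 days: (0.2548, 0.2368, 0.2151, 0.2934)
P(in Meadow after 3 days) = 0.2934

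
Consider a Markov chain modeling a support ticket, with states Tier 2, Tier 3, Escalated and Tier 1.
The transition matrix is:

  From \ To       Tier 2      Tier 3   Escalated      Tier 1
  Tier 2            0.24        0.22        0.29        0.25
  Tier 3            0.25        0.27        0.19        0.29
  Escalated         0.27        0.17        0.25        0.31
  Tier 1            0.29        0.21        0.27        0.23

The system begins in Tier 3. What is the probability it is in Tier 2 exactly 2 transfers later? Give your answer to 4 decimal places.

0.2629

Propagate the distribution vector 2 transfers from Tier 3.
After 0 transfers: (0.0000, 1.0000, 0.0000, 0.0000)
After 1 transfer: (0.2500, 0.2700, 0.1900, 0.2900)
After 2 transfers: (0.2629, 0.2211, 0.2496, 0.2664)
P(in Tier 2 after 2 transfers) = 0.2629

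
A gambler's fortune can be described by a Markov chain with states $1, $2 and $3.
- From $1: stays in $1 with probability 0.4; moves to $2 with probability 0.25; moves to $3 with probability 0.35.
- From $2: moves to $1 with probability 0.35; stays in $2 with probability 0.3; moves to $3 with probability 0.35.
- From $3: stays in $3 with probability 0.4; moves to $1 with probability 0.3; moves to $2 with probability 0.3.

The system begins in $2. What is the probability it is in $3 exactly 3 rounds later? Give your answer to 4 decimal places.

Propagate the distribution vector 3 rounds from $2.
After 0 rounds: (0.0000, 1.0000, 0.0000)
After 1 round: (0.3500, 0.3000, 0.3500)
After 2 rounds: (0.3500, 0.2825, 0.3675)
After 3 rounds: (0.3491, 0.2825, 0.3684)
P(in $3 after 3 rounds) = 0.3684

0.3684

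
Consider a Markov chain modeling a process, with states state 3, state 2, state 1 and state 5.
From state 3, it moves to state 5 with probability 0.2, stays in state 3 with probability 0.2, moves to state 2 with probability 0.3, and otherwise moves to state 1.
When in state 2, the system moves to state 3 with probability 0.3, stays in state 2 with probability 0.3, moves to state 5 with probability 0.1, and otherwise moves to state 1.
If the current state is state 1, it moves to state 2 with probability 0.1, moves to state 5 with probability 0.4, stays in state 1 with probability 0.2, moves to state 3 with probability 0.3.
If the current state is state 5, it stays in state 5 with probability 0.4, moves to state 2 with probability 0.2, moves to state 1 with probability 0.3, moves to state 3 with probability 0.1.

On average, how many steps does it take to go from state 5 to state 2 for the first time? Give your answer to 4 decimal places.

Let t(s) be the expected number of steps to first reach state 2 from state s, with t(state 2) = 0. Conditioning on the first step:
t(state 3) = 1 + 0.2·t(state 3) + 0.3·t(state 1) + 0.2·t(state 5)
t(state 1) = 1 + 0.3·t(state 3) + 0.2·t(state 1) + 0.4·t(state 5)
t(state 5) = 1 + 0.1·t(state 3) + 0.3·t(state 1) + 0.4·t(state 5)
Solving: t(state 3) = 4.6809, t(state 1) = 5.6383, t(state 5) = 5.2660.
Expected steps from state 5 to state 2: 5.2660.

5.2660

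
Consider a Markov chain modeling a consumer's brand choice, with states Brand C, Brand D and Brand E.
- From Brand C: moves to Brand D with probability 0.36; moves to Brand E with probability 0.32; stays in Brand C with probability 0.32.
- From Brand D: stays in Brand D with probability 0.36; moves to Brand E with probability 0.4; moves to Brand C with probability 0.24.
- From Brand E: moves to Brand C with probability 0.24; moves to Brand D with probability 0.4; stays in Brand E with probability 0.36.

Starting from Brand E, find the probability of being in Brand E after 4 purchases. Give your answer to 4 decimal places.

Propagate the distribution vector 4 purchases from Brand E.
After 0 purchases: (0.0000, 0.0000, 1.0000)
After 1 purchase: (0.2400, 0.4000, 0.3600)
After 2 purchases: (0.2592, 0.3744, 0.3664)
After 3 purchases: (0.2607, 0.3747, 0.3646)
After 4 purchases: (0.2609, 0.3746, 0.3646)
P(in Brand E after 4 purchases) = 0.3646

0.3646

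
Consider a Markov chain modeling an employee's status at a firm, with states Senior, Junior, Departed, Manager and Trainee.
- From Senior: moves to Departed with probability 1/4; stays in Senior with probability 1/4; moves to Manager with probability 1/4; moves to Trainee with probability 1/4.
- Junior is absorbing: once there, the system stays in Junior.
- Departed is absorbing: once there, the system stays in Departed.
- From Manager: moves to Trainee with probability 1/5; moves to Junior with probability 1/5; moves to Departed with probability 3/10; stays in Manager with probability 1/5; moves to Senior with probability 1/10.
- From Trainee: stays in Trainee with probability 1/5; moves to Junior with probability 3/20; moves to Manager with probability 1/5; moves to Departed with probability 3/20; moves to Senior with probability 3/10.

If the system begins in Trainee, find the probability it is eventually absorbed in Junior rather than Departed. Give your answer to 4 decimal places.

Let h(s) be the probability of absorption at Junior starting from transient state s. Then h(Junior) = 1 and h(Departed) = 0. By first-step analysis:
h(Senior) = 0.25·h(Senior) + 0.25·0 + 0.25·h(Manager) + 0.25·h(Trainee)
h(Manager) = 0.1·h(Senior) + 0.2·1 + 0.3·0 + 0.2·h(Manager) + 0.2·h(Trainee)
h(Trainee) = 0.3·h(Senior) + 0.15·1 + 0.15·0 + 0.2·h(Manager) + 0.2·h(Trainee)
Solving: h(Senior) = 0.2500, h(Manager) = 0.3750, h(Trainee) = 0.3750.
Starting from Trainee, the probability is 0.3750.

0.3750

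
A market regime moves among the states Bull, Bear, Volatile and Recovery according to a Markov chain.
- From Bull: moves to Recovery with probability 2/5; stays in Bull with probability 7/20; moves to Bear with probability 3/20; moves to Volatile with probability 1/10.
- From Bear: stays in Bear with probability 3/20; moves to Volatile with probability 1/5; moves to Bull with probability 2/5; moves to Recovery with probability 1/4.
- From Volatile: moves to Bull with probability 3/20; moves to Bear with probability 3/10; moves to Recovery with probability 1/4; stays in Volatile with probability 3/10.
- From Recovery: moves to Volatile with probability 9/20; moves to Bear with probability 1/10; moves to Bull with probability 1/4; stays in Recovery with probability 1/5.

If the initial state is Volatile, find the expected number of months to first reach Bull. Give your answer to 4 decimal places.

4.3730

Let t(s) be the expected number of months to first reach Bull from state s, with t(Bull) = 0. Conditioning on the first month:
t(Bear) = 1 + 0.15·t(Bear) + 0.2·t(Volatile) + 0.25·t(Recovery)
t(Volatile) = 1 + 0.3·t(Bear) + 0.3·t(Volatile) + 0.25·t(Recovery)
t(Recovery) = 1 + 0.1·t(Bear) + 0.45·t(Volatile) + 0.2·t(Recovery)
Solving: t(Bear) = 3.4224, t(Volatile) = 4.3730, t(Recovery) = 4.1376.
Expected months from Volatile to Bull: 4.3730.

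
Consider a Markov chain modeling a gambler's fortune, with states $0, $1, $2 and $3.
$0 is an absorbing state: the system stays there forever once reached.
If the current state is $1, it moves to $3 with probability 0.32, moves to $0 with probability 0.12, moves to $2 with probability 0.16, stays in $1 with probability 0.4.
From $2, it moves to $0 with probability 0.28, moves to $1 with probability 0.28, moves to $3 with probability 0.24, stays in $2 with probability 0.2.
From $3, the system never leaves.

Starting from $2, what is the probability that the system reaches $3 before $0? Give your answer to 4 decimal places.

0.5368

Let h(s) be the probability of absorption at $3 starting from transient state s. Then h($3) = 1 and h($0) = 0. By first-step analysis:
h($1) = 0.12·0 + 0.4·h($1) + 0.16·h($2) + 0.32·1
h($2) = 0.28·0 + 0.28·h($1) + 0.2·h($2) + 0.24·1
Solving: h($1) = 0.6765, h($2) = 0.5368.
Starting from $2, the probability is 0.5368.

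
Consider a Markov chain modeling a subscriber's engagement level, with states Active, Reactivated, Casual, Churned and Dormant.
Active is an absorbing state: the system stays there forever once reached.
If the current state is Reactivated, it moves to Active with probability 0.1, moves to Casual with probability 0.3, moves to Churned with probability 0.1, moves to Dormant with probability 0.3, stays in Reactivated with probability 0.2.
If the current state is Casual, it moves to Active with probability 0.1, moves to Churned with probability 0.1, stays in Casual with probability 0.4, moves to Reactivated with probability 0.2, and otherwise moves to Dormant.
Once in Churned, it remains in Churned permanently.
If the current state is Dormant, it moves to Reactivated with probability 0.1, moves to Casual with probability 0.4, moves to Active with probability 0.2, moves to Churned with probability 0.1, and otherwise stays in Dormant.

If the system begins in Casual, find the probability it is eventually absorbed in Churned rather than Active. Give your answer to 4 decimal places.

0.4509

Let h(s) be the probability of absorption at Churned starting from transient state s. Then h(Churned) = 1 and h(Active) = 0. By first-step analysis:
h(Reactivated) = 0.1·0 + 0.2·h(Reactivated) + 0.3·h(Casual) + 0.1·1 + 0.3·h(Dormant)
h(Casual) = 0.1·0 + 0.2·h(Reactivated) + 0.4·h(Casual) + 0.1·1 + 0.2·h(Dormant)
h(Dormant) = 0.2·0 + 0.1·h(Reactivated) + 0.4·h(Casual) + 0.1·1 + 0.2·h(Dormant)
Solving: h(Reactivated) = 0.4464, h(Casual) = 0.4509, h(Dormant) = 0.4063.
Starting from Casual, the probability is 0.4509.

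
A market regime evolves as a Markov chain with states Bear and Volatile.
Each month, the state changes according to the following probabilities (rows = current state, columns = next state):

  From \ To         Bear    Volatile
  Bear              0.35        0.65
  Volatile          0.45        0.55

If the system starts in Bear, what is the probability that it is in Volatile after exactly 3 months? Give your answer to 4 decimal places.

0.5915

Propagate the distribution vector 3 months from Bear.
After 0 months: (1.0000, 0.0000)
After 1 month: (0.3500, 0.6500)
After 2 months: (0.4150, 0.5850)
After 3 months: (0.4085, 0.5915)
P(in Volatile after 3 months) = 0.5915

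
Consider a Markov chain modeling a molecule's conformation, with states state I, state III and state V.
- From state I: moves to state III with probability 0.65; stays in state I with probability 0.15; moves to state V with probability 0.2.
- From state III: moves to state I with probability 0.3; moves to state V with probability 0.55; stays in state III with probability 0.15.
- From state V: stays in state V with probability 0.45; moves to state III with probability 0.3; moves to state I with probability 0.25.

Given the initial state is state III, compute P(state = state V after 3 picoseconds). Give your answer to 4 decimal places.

Propagate the distribution vector 3 picoseconds from state III.
After 0 picoseconds: (0.0000, 1.0000, 0.0000)
After 1 picosecond: (0.3000, 0.1500, 0.5500)
After 2 picoseconds: (0.2275, 0.3825, 0.3900)
After 3 picoseconds: (0.2464, 0.3223, 0.4314)
P(in state V after 3 picoseconds) = 0.4314

0.4314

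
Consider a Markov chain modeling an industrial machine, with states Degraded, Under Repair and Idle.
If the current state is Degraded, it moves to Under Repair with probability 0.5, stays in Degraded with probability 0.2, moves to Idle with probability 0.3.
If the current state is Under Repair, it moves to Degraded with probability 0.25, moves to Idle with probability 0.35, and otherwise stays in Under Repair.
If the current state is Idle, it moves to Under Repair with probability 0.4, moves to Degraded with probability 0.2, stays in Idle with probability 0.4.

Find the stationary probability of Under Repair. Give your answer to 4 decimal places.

0.4221

Let the stationary distribution be π with π = πP and π_1 + π_2 + π_3 = 1.
π_1 = 0.2·π_1 + 0.25·π_2 + 0.2·π_3
π_2 = 0.5·π_1 + 0.4·π_2 + 0.4·π_3
Solving with the normalization constraint gives π = (0.2211, 0.4221, 0.3568).
So the stationary probability of Under Repair is 0.4221.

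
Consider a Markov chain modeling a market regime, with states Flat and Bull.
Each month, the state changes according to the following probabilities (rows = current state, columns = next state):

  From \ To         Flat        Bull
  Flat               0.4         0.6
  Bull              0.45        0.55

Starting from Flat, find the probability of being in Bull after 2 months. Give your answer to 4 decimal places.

0.5700

Sum over the intermediate state after 1 month:
P = P(Flat→Flat)·P(Flat→Bull) + P(Flat→Bull)·P(Bull→Bull)
  = 0.4×0.6 + 0.6×0.55
  = 0.2400 + 0.3300 = 0.5700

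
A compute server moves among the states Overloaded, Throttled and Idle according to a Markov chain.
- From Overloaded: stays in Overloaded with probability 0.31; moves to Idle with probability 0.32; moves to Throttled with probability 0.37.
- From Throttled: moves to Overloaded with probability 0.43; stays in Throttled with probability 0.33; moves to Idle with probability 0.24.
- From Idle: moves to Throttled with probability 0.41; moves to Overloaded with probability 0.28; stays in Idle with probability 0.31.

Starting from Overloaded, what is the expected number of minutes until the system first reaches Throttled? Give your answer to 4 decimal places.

Let t(s) be the expected number of minutes to first reach Throttled from state s, with t(Throttled) = 0. Conditioning on the first minute:
t(Overloaded) = 1 + 0.31·t(Overloaded) + 0.32·t(Idle)
t(Idle) = 1 + 0.28·t(Overloaded) + 0.31·t(Idle)
Solving: t(Overloaded) = 2.6132, t(Idle) = 2.5097.
Expected minutes from Overloaded to Throttled: 2.6132.

2.6132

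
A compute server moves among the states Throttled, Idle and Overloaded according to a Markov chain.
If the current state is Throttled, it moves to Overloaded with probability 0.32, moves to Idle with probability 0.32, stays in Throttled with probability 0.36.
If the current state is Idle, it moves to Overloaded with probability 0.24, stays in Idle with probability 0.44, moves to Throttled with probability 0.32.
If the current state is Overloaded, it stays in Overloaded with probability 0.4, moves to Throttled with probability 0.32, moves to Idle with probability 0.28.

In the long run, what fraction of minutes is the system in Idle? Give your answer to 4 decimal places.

Let the stationary distribution be π with π = πP and π_1 + π_2 + π_3 = 1.
π_1 = 0.36·π_1 + 0.32·π_2 + 0.32·π_3
π_2 = 0.32·π_1 + 0.44·π_2 + 0.28·π_3
Solving with the normalization constraint gives π = (0.3333, 0.3492, 0.3175).
So the stationary probability of Idle is 0.3492.

0.3492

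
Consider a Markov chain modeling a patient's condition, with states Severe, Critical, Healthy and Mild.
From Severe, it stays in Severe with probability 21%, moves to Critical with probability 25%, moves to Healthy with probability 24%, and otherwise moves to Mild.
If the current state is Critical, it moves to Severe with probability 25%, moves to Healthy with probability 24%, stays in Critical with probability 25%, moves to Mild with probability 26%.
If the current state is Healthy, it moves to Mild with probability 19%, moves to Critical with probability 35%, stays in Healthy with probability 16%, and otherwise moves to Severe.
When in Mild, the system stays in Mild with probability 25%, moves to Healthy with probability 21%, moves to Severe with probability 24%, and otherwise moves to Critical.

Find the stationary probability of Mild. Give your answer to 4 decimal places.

Let the stationary distribution be π with π = πP and π_1 + π_2 + π_3 + π_4 = 1.
π_1 = 0.21·π_1 + 0.25·π_2 + 0.3·π_3 + 0.24·π_4
π_2 = 0.25·π_1 + 0.25·π_2 + 0.35·π_3 + 0.3·π_4
π_3 = 0.24·π_1 + 0.24·π_2 + 0.16·π_3 + 0.21·π_4
Solving with the normalization constraint gives π = (0.2483, 0.2841, 0.2152, 0.2523).
So the stationary probability of Mild is 0.2523.

0.2523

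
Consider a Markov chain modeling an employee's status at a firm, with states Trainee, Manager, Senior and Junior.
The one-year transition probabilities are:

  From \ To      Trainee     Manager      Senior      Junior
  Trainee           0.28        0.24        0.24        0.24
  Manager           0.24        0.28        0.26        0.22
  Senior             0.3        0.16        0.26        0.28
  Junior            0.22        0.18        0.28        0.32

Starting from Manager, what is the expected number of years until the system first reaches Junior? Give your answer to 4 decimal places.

Let t(s) be the expected number of years to first reach Junior from state s, with t(Junior) = 0. Conditioning on the first year:
t(Trainee) = 1 + 0.28·t(Trainee) + 0.24·t(Manager) + 0.24·t(Senior)
t(Manager) = 1 + 0.24·t(Trainee) + 0.28·t(Manager) + 0.26·t(Senior)
t(Senior) = 1 + 0.3·t(Trainee) + 0.16·t(Manager) + 0.26·t(Senior)
Solving: t(Trainee) = 4.0750, t(Manager) = 4.1563, t(Senior) = 3.9020.
Expected years from Manager to Junior: 4.1563.

4.1563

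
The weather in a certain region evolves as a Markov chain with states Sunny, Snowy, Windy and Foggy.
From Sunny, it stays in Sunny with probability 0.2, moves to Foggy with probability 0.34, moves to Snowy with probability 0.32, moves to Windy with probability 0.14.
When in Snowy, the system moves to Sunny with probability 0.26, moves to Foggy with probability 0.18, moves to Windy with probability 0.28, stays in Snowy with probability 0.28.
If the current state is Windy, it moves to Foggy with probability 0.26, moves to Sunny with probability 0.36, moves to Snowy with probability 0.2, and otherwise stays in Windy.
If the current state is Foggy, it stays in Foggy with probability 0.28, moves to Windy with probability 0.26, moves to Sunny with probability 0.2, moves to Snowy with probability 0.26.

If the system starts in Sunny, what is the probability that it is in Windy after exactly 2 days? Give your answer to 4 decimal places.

Propagate the distribution vector 2 days from Sunny.
After 0 days: (1.0000, 0.0000, 0.0000, 0.0000)
After 1 day: (0.2000, 0.3200, 0.1400, 0.3400)
After 2 days: (0.2416, 0.2700, 0.2312, 0.2572)
P(in Windy after 2 days) = 0.2312

0.2312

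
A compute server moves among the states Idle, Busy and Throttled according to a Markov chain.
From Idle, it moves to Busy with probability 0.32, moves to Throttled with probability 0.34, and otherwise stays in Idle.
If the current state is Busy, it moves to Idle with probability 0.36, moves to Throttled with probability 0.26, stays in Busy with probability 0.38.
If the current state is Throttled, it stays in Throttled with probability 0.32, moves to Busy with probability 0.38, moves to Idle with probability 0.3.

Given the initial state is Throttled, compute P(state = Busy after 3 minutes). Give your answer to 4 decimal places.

0.3599

Propagate the distribution vector 3 minutes from Throttled.
After 0 minutes: (0.0000, 0.0000, 1.0000)
After 1 minute: (0.3000, 0.3800, 0.3200)
After 2 minutes: (0.3348, 0.3620, 0.3032)
After 3 minutes: (0.3351, 0.3599, 0.3050)
P(in Busy after 3 minutes) = 0.3599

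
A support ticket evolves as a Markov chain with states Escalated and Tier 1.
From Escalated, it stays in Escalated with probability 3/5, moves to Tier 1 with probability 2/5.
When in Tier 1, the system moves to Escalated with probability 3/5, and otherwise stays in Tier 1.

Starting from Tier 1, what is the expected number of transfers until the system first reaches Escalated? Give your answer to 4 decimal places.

Let t(s) be the expected number of transfers to first reach Escalated from state s, with t(Escalated) = 0. Conditioning on the first transfer:
t(Tier 1) = 1 + 0.4·t(Tier 1)
Solving: t(Tier 1) = 1.6667.
Expected transfers from Tier 1 to Escalated: 1.6667.

1.6667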